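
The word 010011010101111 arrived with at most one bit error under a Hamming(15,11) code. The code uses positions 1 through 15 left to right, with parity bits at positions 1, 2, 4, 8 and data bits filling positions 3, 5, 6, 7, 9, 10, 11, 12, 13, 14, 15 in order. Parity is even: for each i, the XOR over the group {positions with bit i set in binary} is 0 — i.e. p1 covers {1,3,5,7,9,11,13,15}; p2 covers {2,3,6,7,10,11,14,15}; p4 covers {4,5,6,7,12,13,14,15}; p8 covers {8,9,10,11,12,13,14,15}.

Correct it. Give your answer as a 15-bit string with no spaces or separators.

011011010101111

s1 (pos 1,3,5,7,9,11,13,15): 0⊕0⊕1⊕0⊕0⊕0⊕1⊕1 = 1
s2 (pos 2,3,6,7,10,11,14,15): 1⊕0⊕1⊕0⊕1⊕0⊕1⊕1 = 1
s4 (pos 4,5,6,7,12,13,14,15): 0⊕1⊕1⊕0⊕1⊕1⊕1⊕1 = 0
s8 (pos 8,9,10,11,12,13,14,15): 1⊕0⊕1⊕0⊕1⊕1⊕1⊕1 = 0
Syndrome s8…s1 = 0011 → error at position 3.
Flip position 3: 010011010101111 → 011011010101111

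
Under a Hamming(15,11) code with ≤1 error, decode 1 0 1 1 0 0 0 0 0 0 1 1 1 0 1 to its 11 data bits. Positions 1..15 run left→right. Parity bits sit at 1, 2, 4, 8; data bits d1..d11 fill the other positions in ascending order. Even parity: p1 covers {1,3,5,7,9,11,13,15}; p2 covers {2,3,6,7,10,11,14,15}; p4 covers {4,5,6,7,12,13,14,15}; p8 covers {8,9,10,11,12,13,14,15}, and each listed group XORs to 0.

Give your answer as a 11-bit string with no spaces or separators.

00000011101

s1 (pos 1,3,5,7,9,11,13,15): 1⊕1⊕0⊕0⊕0⊕1⊕1⊕1 = 1
s2 (pos 2,3,6,7,10,11,14,15): 0⊕1⊕0⊕0⊕0⊕1⊕0⊕1 = 1
s4 (pos 4,5,6,7,12,13,14,15): 1⊕0⊕0⊕0⊕1⊕1⊕0⊕1 = 0
s8 (pos 8,9,10,11,12,13,14,15): 0⊕0⊕0⊕1⊕1⊕1⊕0⊕1 = 0
Syndrome s8…s1 = 0011 → error at position 3.
Flip position 3: 101100000011101 → 100100000011101
Read data bits from positions 3,5,6,7,9,10,11,12,13,14,15: 00000011101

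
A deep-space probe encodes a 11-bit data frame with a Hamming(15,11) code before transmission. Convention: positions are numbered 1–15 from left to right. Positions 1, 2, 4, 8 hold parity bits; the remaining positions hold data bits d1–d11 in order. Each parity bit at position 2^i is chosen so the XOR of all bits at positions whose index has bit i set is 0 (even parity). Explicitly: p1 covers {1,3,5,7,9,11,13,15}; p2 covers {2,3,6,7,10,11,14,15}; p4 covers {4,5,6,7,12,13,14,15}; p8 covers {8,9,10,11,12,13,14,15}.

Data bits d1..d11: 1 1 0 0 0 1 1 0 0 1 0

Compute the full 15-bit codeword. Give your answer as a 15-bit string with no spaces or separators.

Place data at non-parity positions: p1 p2 1 p4 1 0 0 p8 0 1 1 0 0 1 0
p1 (pos 1,3,5,7,9,11,13,15): XOR of data positions = 1⊕1⊕0⊕0⊕1⊕0⊕0 = 1
p2 (pos 2,3,6,7,10,11,14,15): XOR of data positions = 1⊕0⊕0⊕1⊕1⊕1⊕0 = 0
p4 (pos 4,5,6,7,12,13,14,15): XOR of data positions = 1⊕0⊕0⊕0⊕0⊕1⊕0 = 0
p8 (pos 8,9,10,11,12,13,14,15): XOR of data positions = 0⊕1⊕1⊕0⊕0⊕1⊕0 = 1
Codeword: 101010010110010

101010010110010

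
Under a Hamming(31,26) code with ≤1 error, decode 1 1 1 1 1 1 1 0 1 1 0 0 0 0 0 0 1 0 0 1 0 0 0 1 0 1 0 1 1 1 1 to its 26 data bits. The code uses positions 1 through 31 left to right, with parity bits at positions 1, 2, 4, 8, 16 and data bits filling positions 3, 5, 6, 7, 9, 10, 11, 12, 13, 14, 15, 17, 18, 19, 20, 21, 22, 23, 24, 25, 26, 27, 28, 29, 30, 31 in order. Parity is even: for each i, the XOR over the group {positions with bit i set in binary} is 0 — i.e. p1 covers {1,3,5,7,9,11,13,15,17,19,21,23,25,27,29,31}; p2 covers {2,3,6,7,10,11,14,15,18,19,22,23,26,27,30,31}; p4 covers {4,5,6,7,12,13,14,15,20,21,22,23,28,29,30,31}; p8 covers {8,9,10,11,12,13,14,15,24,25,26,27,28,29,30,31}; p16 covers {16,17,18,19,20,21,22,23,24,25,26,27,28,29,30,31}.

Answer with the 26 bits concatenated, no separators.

s1 (pos 1,3,5,7,9,11,13,15,17,19,21,23,25,27,29,31): 1⊕1⊕1⊕1⊕1⊕0⊕0⊕0⊕1⊕0⊕0⊕0⊕0⊕0⊕1⊕1 = 0
s2 (pos 2,3,6,7,10,11,14,15,18,19,22,23,26,27,30,31): 1⊕1⊕1⊕1⊕1⊕0⊕0⊕0⊕0⊕0⊕0⊕0⊕1⊕0⊕1⊕1 = 0
s4 (pos 4,5,6,7,12,13,14,15,20,21,22,23,28,29,30,31): 1⊕1⊕1⊕1⊕0⊕0⊕0⊕0⊕1⊕0⊕0⊕0⊕1⊕1⊕1⊕1 = 1
s8 (pos 8,9,10,11,12,13,14,15,24,25,26,27,28,29,30,31): 0⊕1⊕1⊕0⊕0⊕0⊕0⊕0⊕1⊕0⊕1⊕0⊕1⊕1⊕1⊕1 = 0
s16 (pos 16,17,18,19,20,21,22,23,24,25,26,27,28,29,30,31): 0⊕1⊕0⊕0⊕1⊕0⊕0⊕0⊕1⊕0⊕1⊕0⊕1⊕1⊕1⊕1 = 0
Syndrome s16…s1 = 00100 → error at position 4.
Flip position 4: 1111111011000000100100010101111 → 1110111011000000100100010101111
Read data bits from positions 3,5,6,7,9,10,11,12,13,14,15,17,18,19,20,21,22,23,24,25,26,27,28,29,30,31: 11111100000100100010101111

11111100000100100010101111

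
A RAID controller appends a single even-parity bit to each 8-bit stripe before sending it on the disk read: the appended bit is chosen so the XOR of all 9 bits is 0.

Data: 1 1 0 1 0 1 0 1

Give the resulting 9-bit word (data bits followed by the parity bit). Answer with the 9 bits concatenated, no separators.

XOR of the 8 data bits: 1⊕1⊕0⊕1⊕0⊕1⊕0⊕1 = 1
Parity bit = 1 (so all 9 bits XOR to 0).

110101011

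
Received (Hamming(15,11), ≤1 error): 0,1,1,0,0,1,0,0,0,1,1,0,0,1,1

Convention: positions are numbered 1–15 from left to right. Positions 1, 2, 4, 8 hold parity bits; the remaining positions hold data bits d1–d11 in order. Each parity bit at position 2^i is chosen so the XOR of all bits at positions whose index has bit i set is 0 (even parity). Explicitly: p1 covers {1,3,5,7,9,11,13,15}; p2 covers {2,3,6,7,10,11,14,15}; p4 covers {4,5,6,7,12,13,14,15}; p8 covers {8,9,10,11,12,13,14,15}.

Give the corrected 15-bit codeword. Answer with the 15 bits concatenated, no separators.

011001100110011

s1 (pos 1,3,5,7,9,11,13,15): 0⊕1⊕0⊕0⊕0⊕1⊕0⊕1 = 1
s2 (pos 2,3,6,7,10,11,14,15): 1⊕1⊕1⊕0⊕1⊕1⊕1⊕1 = 1
s4 (pos 4,5,6,7,12,13,14,15): 0⊕0⊕1⊕0⊕0⊕0⊕1⊕1 = 1
s8 (pos 8,9,10,11,12,13,14,15): 0⊕0⊕1⊕1⊕0⊕0⊕1⊕1 = 0
Syndrome s8…s1 = 0111 → error at position 7.
Flip position 7: 011001000110011 → 011001100110011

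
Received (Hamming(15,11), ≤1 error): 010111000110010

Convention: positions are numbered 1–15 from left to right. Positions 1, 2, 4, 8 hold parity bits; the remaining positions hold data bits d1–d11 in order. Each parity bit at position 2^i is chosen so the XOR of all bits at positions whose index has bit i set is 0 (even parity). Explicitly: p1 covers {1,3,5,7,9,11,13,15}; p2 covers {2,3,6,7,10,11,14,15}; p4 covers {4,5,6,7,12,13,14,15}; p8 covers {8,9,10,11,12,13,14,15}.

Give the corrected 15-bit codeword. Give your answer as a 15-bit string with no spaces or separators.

s1 (pos 1,3,5,7,9,11,13,15): 0⊕0⊕1⊕0⊕0⊕1⊕0⊕0 = 0
s2 (pos 2,3,6,7,10,11,14,15): 1⊕0⊕1⊕0⊕1⊕1⊕1⊕0 = 1
s4 (pos 4,5,6,7,12,13,14,15): 1⊕1⊕1⊕0⊕0⊕0⊕1⊕0 = 0
s8 (pos 8,9,10,11,12,13,14,15): 0⊕0⊕1⊕1⊕0⊕0⊕1⊕0 = 1
Syndrome s8…s1 = 1010 → error at position 10.
Flip position 10: 010111000110010 → 010111000010010

010111000010010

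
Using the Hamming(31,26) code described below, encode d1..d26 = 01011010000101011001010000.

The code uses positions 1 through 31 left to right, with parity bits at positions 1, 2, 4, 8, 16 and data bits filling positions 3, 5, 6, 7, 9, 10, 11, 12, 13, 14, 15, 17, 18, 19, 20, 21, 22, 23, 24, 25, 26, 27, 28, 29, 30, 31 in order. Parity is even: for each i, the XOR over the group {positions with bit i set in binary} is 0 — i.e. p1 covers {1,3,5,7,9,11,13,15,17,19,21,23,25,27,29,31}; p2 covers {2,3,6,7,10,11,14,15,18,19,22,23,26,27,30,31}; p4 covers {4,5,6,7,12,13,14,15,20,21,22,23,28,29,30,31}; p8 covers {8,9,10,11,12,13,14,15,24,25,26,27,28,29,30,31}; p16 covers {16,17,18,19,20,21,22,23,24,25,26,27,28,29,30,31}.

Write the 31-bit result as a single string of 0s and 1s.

Place data at non-parity positions: p1 p2 0 p4 1 0 1 p8 1 0 1 0 0 0 0 p16 1 0 1 0 1 1 0 0 1 0 1 0 0 0 0
p1 (pos 1,3,5,7,9,11,13,15,17,19,21,23,25,27,29,31): XOR of data positions = 0⊕1⊕1⊕1⊕1⊕0⊕0⊕1⊕1⊕1⊕0⊕1⊕1⊕0⊕0 = 1
p2 (pos 2,3,6,7,10,11,14,15,18,19,22,23,26,27,30,31): XOR of data positions = 0⊕0⊕1⊕0⊕1⊕0⊕0⊕0⊕1⊕1⊕0⊕0⊕1⊕0⊕0 = 1
p4 (pos 4,5,6,7,12,13,14,15,20,21,22,23,28,29,30,31): XOR of data positions = 1⊕0⊕1⊕0⊕0⊕0⊕0⊕0⊕1⊕1⊕0⊕0⊕0⊕0⊕0 = 0
p8 (pos 8,9,10,11,12,13,14,15,24,25,26,27,28,29,30,31): XOR of data positions = 1⊕0⊕1⊕0⊕0⊕0⊕0⊕0⊕1⊕0⊕1⊕0⊕0⊕0⊕0 = 0
p16 (pos 16,17,18,19,20,21,22,23,24,25,26,27,28,29,30,31): XOR of data positions = 1⊕0⊕1⊕0⊕1⊕1⊕0⊕0⊕1⊕0⊕1⊕0⊕0⊕0⊕0 = 0
Codeword: 1100101010100000101011001010000

1100101010100000101011001010000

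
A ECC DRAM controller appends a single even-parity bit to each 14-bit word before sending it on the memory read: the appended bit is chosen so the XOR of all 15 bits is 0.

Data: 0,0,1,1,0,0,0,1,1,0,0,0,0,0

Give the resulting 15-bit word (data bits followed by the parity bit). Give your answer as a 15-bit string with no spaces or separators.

XOR of the 14 data bits: 0⊕0⊕1⊕1⊕0⊕0⊕0⊕1⊕1⊕0⊕0⊕0⊕0⊕0 = 0
Parity bit = 0 (so all 15 bits XOR to 0).

001100011000000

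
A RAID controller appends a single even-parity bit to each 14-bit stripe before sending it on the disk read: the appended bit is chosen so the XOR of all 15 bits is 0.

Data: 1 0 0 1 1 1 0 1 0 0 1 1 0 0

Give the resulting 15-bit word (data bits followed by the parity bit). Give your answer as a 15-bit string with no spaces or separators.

100111010011001

XOR of the 14 data bits: 1⊕0⊕0⊕1⊕1⊕1⊕0⊕1⊕0⊕0⊕1⊕1⊕0⊕0 = 1
Parity bit = 1 (so all 15 bits XOR to 0).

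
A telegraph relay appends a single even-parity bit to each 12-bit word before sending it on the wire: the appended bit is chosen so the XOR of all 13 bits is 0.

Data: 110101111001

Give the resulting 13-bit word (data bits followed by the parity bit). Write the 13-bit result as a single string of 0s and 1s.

XOR of the 12 data bits: 1⊕1⊕0⊕1⊕0⊕1⊕1⊕1⊕1⊕0⊕0⊕1 = 0
Parity bit = 0 (so all 13 bits XOR to 0).

1101011110010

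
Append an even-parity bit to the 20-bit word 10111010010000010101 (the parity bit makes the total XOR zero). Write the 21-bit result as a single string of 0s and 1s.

XOR of the 20 data bits: 1⊕0⊕1⊕1⊕1⊕0⊕1⊕0⊕0⊕1⊕0⊕0⊕0⊕0⊕0⊕1⊕0⊕1⊕0⊕1 = 1
Parity bit = 1 (so all 21 bits XOR to 0).

101110100100000101011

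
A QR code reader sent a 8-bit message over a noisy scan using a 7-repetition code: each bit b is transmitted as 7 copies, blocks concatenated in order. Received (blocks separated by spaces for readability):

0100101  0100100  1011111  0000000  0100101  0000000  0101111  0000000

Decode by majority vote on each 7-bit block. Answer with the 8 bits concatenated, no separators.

00100010

Block 1 (0100101): 3 ones → 0
Block 2 (0100100): 2 ones → 0
Block 3 (1011111): 6 ones → 1
Block 4 (0000000): 0 ones → 0
Block 5 (0100101): 3 ones → 0
Block 6 (0000000): 0 ones → 0
Block 7 (0101111): 5 ones → 1
Block 8 (0000000): 0 ones → 0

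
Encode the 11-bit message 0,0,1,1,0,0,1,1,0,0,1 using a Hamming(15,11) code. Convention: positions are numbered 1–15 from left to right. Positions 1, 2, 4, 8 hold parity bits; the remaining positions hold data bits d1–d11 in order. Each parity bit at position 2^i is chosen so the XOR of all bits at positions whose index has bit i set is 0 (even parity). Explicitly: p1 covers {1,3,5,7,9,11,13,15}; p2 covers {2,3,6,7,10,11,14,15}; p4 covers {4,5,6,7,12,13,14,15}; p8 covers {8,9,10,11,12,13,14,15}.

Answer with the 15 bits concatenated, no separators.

Place data at non-parity positions: p1 p2 0 p4 0 1 1 p8 0 0 1 1 0 0 1
p1 (pos 1,3,5,7,9,11,13,15): XOR of data positions = 0⊕0⊕1⊕0⊕1⊕0⊕1 = 1
p2 (pos 2,3,6,7,10,11,14,15): XOR of data positions = 0⊕1⊕1⊕0⊕1⊕0⊕1 = 0
p4 (pos 4,5,6,7,12,13,14,15): XOR of data positions = 0⊕1⊕1⊕1⊕0⊕0⊕1 = 0
p8 (pos 8,9,10,11,12,13,14,15): XOR of data positions = 0⊕0⊕1⊕1⊕0⊕0⊕1 = 1
Codeword: 100001110011001

100001110011001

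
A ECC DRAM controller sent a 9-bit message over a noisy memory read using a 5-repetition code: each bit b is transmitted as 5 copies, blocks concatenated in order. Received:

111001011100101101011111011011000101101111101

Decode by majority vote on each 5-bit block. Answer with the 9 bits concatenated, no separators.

110111011

Block 1 (11100): 3 ones → 1
Block 2 (10111): 4 ones → 1
Block 3 (00101): 2 ones → 0
Block 4 (10101): 3 ones → 1
Block 5 (11110): 4 ones → 1
Block 6 (11011): 4 ones → 1
Block 7 (00010): 1 one → 0
Block 8 (11011): 4 ones → 1
Block 9 (11101): 4 ones → 1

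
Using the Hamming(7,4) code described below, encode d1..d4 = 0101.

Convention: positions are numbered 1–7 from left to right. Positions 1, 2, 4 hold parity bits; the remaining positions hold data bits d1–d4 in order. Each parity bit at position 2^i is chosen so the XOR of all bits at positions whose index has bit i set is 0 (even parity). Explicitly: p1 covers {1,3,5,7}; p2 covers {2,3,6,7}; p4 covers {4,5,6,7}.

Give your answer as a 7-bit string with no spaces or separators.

0100101

Place data at non-parity positions: p1 p2 0 p4 1 0 1
p1 (pos 1,3,5,7): XOR of data positions = 0⊕1⊕1 = 0
p2 (pos 2,3,6,7): XOR of data positions = 0⊕0⊕1 = 1
p4 (pos 4,5,6,7): XOR of data positions = 1⊕0⊕1 = 0
Codeword: 0100101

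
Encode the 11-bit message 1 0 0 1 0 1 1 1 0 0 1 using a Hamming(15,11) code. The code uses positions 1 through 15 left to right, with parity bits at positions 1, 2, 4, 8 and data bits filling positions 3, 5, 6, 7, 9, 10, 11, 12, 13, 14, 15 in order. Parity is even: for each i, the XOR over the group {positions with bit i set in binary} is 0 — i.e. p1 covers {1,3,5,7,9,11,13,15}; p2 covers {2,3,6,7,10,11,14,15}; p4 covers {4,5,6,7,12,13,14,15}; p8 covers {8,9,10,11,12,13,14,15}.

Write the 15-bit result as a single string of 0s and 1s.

Place data at non-parity positions: p1 p2 1 p4 0 0 1 p8 0 1 1 1 0 0 1
p1 (pos 1,3,5,7,9,11,13,15): XOR of data positions = 1⊕0⊕1⊕0⊕1⊕0⊕1 = 0
p2 (pos 2,3,6,7,10,11,14,15): XOR of data positions = 1⊕0⊕1⊕1⊕1⊕0⊕1 = 1
p4 (pos 4,5,6,7,12,13,14,15): XOR of data positions = 0⊕0⊕1⊕1⊕0⊕0⊕1 = 1
p8 (pos 8,9,10,11,12,13,14,15): XOR of data positions = 0⊕1⊕1⊕1⊕0⊕0⊕1 = 0
Codeword: 011100100111001

011100100111001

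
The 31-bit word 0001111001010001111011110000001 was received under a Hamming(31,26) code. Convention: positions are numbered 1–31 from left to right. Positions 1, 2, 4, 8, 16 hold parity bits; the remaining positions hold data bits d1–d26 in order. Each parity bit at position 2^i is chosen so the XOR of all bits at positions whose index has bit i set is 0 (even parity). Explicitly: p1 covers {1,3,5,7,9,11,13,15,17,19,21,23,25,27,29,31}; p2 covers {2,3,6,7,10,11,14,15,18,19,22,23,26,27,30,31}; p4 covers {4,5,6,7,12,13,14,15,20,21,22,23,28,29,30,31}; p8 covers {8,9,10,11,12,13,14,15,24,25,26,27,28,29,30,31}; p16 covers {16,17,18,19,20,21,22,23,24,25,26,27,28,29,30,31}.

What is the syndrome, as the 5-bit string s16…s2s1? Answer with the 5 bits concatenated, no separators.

10101

s1 (pos 1,3,5,7,9,11,13,15,17,19,21,23,25,27,29,31): 0⊕0⊕1⊕1⊕0⊕0⊕0⊕0⊕1⊕1⊕1⊕1⊕0⊕0⊕0⊕1 = 1
s2 (pos 2,3,6,7,10,11,14,15,18,19,22,23,26,27,30,31): 0⊕0⊕1⊕1⊕1⊕0⊕0⊕0⊕1⊕1⊕1⊕1⊕0⊕0⊕0⊕1 = 0
s4 (pos 4,5,6,7,12,13,14,15,20,21,22,23,28,29,30,31): 1⊕1⊕1⊕1⊕1⊕0⊕0⊕0⊕0⊕1⊕1⊕1⊕0⊕0⊕0⊕1 = 1
s8 (pos 8,9,10,11,12,13,14,15,24,25,26,27,28,29,30,31): 0⊕0⊕1⊕0⊕1⊕0⊕0⊕0⊕1⊕0⊕0⊕0⊕0⊕0⊕0⊕1 = 0
s16 (pos 16,17,18,19,20,21,22,23,24,25,26,27,28,29,30,31): 1⊕1⊕1⊕1⊕0⊕1⊕1⊕1⊕1⊕0⊕0⊕0⊕0⊕0⊕0⊕1 = 1
Syndrome s16…s1 = 10101 → error at position 21.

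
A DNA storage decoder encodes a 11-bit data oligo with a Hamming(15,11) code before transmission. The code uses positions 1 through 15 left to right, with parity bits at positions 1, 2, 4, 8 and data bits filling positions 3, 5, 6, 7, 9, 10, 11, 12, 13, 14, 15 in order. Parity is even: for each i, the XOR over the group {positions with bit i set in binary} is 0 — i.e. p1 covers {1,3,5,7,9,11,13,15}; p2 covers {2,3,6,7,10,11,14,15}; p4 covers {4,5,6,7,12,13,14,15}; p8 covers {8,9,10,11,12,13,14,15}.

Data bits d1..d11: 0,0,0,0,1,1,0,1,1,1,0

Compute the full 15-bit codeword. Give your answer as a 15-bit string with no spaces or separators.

Place data at non-parity positions: p1 p2 0 p4 0 0 0 p8 1 1 0 1 1 1 0
p1 (pos 1,3,5,7,9,11,13,15): XOR of data positions = 0⊕0⊕0⊕1⊕0⊕1⊕0 = 0
p2 (pos 2,3,6,7,10,11,14,15): XOR of data positions = 0⊕0⊕0⊕1⊕0⊕1⊕0 = 0
p4 (pos 4,5,6,7,12,13,14,15): XOR of data positions = 0⊕0⊕0⊕1⊕1⊕1⊕0 = 1
p8 (pos 8,9,10,11,12,13,14,15): XOR of data positions = 1⊕1⊕0⊕1⊕1⊕1⊕0 = 1
Codeword: 000100011101110

000100011101110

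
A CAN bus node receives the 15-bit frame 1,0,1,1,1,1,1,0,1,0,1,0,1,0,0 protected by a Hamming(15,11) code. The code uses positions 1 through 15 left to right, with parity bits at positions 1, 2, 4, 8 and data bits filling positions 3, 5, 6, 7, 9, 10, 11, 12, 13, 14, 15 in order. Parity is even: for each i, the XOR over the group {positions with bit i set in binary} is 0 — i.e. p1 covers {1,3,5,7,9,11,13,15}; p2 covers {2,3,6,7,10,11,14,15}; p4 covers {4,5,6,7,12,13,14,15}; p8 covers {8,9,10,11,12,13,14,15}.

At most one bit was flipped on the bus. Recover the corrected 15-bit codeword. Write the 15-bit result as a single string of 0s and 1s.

s1 (pos 1,3,5,7,9,11,13,15): 1⊕1⊕1⊕1⊕1⊕1⊕1⊕0 = 1
s2 (pos 2,3,6,7,10,11,14,15): 0⊕1⊕1⊕1⊕0⊕1⊕0⊕0 = 0
s4 (pos 4,5,6,7,12,13,14,15): 1⊕1⊕1⊕1⊕0⊕1⊕0⊕0 = 1
s8 (pos 8,9,10,11,12,13,14,15): 0⊕1⊕0⊕1⊕0⊕1⊕0⊕0 = 1
Syndrome s8…s1 = 1101 → error at position 13.
Flip position 13: 101111101010100 → 101111101010000

101111101010000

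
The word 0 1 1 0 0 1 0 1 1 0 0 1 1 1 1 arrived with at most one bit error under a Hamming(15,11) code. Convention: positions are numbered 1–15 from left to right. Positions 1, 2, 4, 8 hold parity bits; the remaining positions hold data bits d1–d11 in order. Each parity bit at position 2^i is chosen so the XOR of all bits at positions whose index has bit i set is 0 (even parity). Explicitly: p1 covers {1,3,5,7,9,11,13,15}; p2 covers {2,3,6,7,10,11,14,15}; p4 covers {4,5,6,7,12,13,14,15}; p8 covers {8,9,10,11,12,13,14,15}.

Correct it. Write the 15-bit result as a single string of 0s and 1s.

s1 (pos 1,3,5,7,9,11,13,15): 0⊕1⊕0⊕0⊕1⊕0⊕1⊕1 = 0
s2 (pos 2,3,6,7,10,11,14,15): 1⊕1⊕1⊕0⊕0⊕0⊕1⊕1 = 1
s4 (pos 4,5,6,7,12,13,14,15): 0⊕0⊕1⊕0⊕1⊕1⊕1⊕1 = 1
s8 (pos 8,9,10,11,12,13,14,15): 1⊕1⊕0⊕0⊕1⊕1⊕1⊕1 = 0
Syndrome s8…s1 = 0110 → error at position 6.
Flip position 6: 011001011001111 → 011000011001111

011000011001111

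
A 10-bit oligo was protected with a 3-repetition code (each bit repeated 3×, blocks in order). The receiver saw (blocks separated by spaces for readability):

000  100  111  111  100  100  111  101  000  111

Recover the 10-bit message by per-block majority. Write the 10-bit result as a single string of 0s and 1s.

Block 1 (000): 0 ones → 0
Block 2 (100): 1 one → 0
Block 3 (111): 3 ones → 1
Block 4 (111): 3 ones → 1
Block 5 (100): 1 one → 0
Block 6 (100): 1 one → 0
Block 7 (111): 3 ones → 1
Block 8 (101): 2 ones → 1
Block 9 (000): 0 ones → 0
Block 10 (111): 3 ones → 1

0011001101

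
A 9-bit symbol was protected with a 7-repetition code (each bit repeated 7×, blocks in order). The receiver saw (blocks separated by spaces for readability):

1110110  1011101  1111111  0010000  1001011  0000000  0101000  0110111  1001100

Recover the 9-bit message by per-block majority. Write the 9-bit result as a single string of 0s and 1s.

Block 1 (1110110): 5 ones → 1
Block 2 (1011101): 5 ones → 1
Block 3 (1111111): 7 ones → 1
Block 4 (0010000): 1 one → 0
Block 5 (1001011): 4 ones → 1
Block 6 (0000000): 0 ones → 0
Block 7 (0101000): 2 ones → 0
Block 8 (0110111): 5 ones → 1
Block 9 (1001100): 3 ones → 0

111010010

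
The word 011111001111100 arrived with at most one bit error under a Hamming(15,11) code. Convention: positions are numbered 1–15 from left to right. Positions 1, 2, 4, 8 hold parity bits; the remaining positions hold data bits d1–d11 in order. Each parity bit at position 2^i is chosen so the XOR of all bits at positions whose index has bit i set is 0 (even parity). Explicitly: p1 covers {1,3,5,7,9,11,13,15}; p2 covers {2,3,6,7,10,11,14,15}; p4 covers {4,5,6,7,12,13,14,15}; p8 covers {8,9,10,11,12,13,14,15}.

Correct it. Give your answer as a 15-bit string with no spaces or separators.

s1 (pos 1,3,5,7,9,11,13,15): 0⊕1⊕1⊕0⊕1⊕1⊕1⊕0 = 1
s2 (pos 2,3,6,7,10,11,14,15): 1⊕1⊕1⊕0⊕1⊕1⊕0⊕0 = 1
s4 (pos 4,5,6,7,12,13,14,15): 1⊕1⊕1⊕0⊕1⊕1⊕0⊕0 = 1
s8 (pos 8,9,10,11,12,13,14,15): 0⊕1⊕1⊕1⊕1⊕1⊕0⊕0 = 1
Syndrome s8…s1 = 1111 → error at position 15.
Flip position 15: 011111001111100 → 011111001111101

011111001111101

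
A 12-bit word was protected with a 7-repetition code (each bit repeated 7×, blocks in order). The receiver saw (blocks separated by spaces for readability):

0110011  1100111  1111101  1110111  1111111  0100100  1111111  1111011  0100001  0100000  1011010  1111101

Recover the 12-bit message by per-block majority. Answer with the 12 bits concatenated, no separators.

Block 1 (0110011): 4 ones → 1
Block 2 (1100111): 5 ones → 1
Block 3 (1111101): 6 ones → 1
Block 4 (1110111): 6 ones → 1
Block 5 (1111111): 7 ones → 1
Block 6 (0100100): 2 ones → 0
Block 7 (1111111): 7 ones → 1
Block 8 (1111011): 6 ones → 1
Block 9 (0100001): 2 ones → 0
Block 10 (0100000): 1 one → 0
Block 11 (1011010): 4 ones → 1
Block 12 (1111101): 6 ones → 1

111110110011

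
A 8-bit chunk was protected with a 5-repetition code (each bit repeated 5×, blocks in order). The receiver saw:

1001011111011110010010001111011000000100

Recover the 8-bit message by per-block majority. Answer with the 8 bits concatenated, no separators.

01100100

Block 1 (10010): 2 ones → 0
Block 2 (11111): 5 ones → 1
Block 3 (01111): 4 ones → 1
Block 4 (00100): 1 one → 0
Block 5 (10001): 2 ones → 0
Block 6 (11101): 4 ones → 1
Block 7 (10000): 1 one → 0
Block 8 (00100): 1 one → 0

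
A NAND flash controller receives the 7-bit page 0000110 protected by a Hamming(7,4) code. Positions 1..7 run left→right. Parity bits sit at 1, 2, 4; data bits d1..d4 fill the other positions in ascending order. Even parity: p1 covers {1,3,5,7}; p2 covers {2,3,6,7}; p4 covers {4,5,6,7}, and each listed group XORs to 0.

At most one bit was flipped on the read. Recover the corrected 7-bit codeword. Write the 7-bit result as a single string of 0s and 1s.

s1 (pos 1,3,5,7): 0⊕0⊕1⊕0 = 1
s2 (pos 2,3,6,7): 0⊕0⊕1⊕0 = 1
s4 (pos 4,5,6,7): 0⊕1⊕1⊕0 = 0
Syndrome s4…s1 = 011 → error at position 3.
Flip position 3: 0000110 → 0010110

0010110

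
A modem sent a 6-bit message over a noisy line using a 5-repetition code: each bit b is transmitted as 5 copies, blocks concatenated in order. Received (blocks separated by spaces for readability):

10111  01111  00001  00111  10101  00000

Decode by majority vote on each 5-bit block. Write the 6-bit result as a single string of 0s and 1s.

110110

Block 1 (10111): 4 ones → 1
Block 2 (01111): 4 ones → 1
Block 3 (00001): 1 one → 0
Block 4 (00111): 3 ones → 1
Block 5 (10101): 3 ones → 1
Block 6 (00000): 0 ones → 0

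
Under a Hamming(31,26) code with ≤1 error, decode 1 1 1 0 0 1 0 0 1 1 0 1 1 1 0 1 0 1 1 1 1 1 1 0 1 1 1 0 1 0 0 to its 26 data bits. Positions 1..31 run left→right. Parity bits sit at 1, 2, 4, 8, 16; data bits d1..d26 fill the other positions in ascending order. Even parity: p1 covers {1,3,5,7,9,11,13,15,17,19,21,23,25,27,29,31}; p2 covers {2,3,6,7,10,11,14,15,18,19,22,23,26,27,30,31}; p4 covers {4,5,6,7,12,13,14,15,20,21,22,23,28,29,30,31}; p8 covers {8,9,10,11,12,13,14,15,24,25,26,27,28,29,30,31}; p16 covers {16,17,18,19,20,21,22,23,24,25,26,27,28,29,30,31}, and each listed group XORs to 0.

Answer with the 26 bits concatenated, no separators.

10101101110011111101110110

s1 (pos 1,3,5,7,9,11,13,15,17,19,21,23,25,27,29,31): 1⊕1⊕0⊕0⊕1⊕0⊕1⊕0⊕0⊕1⊕1⊕1⊕1⊕1⊕1⊕0 = 0
s2 (pos 2,3,6,7,10,11,14,15,18,19,22,23,26,27,30,31): 1⊕1⊕1⊕0⊕1⊕0⊕1⊕0⊕1⊕1⊕1⊕1⊕1⊕1⊕0⊕0 = 1
s4 (pos 4,5,6,7,12,13,14,15,20,21,22,23,28,29,30,31): 0⊕0⊕1⊕0⊕1⊕1⊕1⊕0⊕1⊕1⊕1⊕1⊕0⊕1⊕0⊕0 = 1
s8 (pos 8,9,10,11,12,13,14,15,24,25,26,27,28,29,30,31): 0⊕1⊕1⊕0⊕1⊕1⊕1⊕0⊕0⊕1⊕1⊕1⊕0⊕1⊕0⊕0 = 1
s16 (pos 16,17,18,19,20,21,22,23,24,25,26,27,28,29,30,31): 1⊕0⊕1⊕1⊕1⊕1⊕1⊕1⊕0⊕1⊕1⊕1⊕0⊕1⊕0⊕0 = 1
Syndrome s16…s1 = 11110 → error at position 30.
Flip position 30: 1110010011011101011111101110100 → 1110010011011101011111101110110
Read data bits from positions 3,5,6,7,9,10,11,12,13,14,15,17,18,19,20,21,22,23,24,25,26,27,28,29,30,31: 10101101110011111101110110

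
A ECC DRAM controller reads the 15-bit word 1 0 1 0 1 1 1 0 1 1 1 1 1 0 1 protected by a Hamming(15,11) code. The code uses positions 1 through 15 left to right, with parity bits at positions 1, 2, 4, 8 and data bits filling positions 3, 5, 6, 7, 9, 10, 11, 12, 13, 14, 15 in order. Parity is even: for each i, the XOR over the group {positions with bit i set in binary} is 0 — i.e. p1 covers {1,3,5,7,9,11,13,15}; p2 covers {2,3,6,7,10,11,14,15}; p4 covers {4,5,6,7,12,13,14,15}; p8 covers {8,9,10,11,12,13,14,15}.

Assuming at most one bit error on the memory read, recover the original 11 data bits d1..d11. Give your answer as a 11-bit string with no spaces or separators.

s1 (pos 1,3,5,7,9,11,13,15): 1⊕1⊕1⊕1⊕1⊕1⊕1⊕1 = 0
s2 (pos 2,3,6,7,10,11,14,15): 0⊕1⊕1⊕1⊕1⊕1⊕0⊕1 = 0
s4 (pos 4,5,6,7,12,13,14,15): 0⊕1⊕1⊕1⊕1⊕1⊕0⊕1 = 0
s8 (pos 8,9,10,11,12,13,14,15): 0⊕1⊕1⊕1⊕1⊕1⊕0⊕1 = 0
Syndrome s8…s1 = 0000 → no error.
Read data bits from positions 3,5,6,7,9,10,11,12,13,14,15: 11111111101

11111111101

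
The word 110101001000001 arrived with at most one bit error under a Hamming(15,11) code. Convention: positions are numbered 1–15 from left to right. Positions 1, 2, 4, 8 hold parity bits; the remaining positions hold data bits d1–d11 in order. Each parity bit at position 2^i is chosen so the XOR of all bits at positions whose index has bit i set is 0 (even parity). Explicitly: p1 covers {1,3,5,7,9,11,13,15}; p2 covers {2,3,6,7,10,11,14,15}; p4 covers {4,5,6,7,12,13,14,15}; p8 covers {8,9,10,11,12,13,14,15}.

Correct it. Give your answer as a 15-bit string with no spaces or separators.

s1 (pos 1,3,5,7,9,11,13,15): 1⊕0⊕0⊕0⊕1⊕0⊕0⊕1 = 1
s2 (pos 2,3,6,7,10,11,14,15): 1⊕0⊕1⊕0⊕0⊕0⊕0⊕1 = 1
s4 (pos 4,5,6,7,12,13,14,15): 1⊕0⊕1⊕0⊕0⊕0⊕0⊕1 = 1
s8 (pos 8,9,10,11,12,13,14,15): 0⊕1⊕0⊕0⊕0⊕0⊕0⊕1 = 0
Syndrome s8…s1 = 0111 → error at position 7.
Flip position 7: 110101001000001 → 110101101000001

110101101000001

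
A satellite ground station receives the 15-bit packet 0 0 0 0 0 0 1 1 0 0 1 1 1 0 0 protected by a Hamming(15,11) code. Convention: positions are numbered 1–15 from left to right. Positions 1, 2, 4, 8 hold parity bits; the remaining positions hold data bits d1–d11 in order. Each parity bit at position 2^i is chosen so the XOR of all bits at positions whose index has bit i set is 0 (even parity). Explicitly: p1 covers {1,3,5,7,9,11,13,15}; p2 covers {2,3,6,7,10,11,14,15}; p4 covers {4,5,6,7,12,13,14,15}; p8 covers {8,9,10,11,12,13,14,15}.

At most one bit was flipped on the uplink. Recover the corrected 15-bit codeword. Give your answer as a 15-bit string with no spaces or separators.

s1 (pos 1,3,5,7,9,11,13,15): 0⊕0⊕0⊕1⊕0⊕1⊕1⊕0 = 1
s2 (pos 2,3,6,7,10,11,14,15): 0⊕0⊕0⊕1⊕0⊕1⊕0⊕0 = 0
s4 (pos 4,5,6,7,12,13,14,15): 0⊕0⊕0⊕1⊕1⊕1⊕0⊕0 = 1
s8 (pos 8,9,10,11,12,13,14,15): 1⊕0⊕0⊕1⊕1⊕1⊕0⊕0 = 0
Syndrome s8…s1 = 0101 → error at position 5.
Flip position 5: 000000110011100 → 000010110011100

000010110011100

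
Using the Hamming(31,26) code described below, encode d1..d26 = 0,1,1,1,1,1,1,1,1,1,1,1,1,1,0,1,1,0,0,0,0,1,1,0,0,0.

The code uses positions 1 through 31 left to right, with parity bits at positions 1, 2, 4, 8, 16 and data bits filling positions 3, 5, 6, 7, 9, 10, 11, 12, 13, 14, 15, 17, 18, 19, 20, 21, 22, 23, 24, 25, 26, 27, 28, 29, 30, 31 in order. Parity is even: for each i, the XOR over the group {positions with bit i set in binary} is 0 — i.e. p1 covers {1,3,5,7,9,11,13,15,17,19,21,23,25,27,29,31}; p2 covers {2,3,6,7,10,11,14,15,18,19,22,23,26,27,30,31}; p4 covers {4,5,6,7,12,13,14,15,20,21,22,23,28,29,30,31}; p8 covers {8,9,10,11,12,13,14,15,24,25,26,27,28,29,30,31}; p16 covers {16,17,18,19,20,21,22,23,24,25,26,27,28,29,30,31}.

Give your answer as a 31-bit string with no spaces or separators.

Place data at non-parity positions: p1 p2 0 p4 1 1 1 p8 1 1 1 1 1 1 1 p16 1 1 1 0 1 1 0 0 0 0 1 1 0 0 0
p1 (pos 1,3,5,7,9,11,13,15,17,19,21,23,25,27,29,31): XOR of data positions = 0⊕1⊕1⊕1⊕1⊕1⊕1⊕1⊕1⊕1⊕0⊕0⊕1⊕0⊕0 = 0
p2 (pos 2,3,6,7,10,11,14,15,18,19,22,23,26,27,30,31): XOR of data positions = 0⊕1⊕1⊕1⊕1⊕1⊕1⊕1⊕1⊕1⊕0⊕0⊕1⊕0⊕0 = 0
p4 (pos 4,5,6,7,12,13,14,15,20,21,22,23,28,29,30,31): XOR of data positions = 1⊕1⊕1⊕1⊕1⊕1⊕1⊕0⊕1⊕1⊕0⊕1⊕0⊕0⊕0 = 0
p8 (pos 8,9,10,11,12,13,14,15,24,25,26,27,28,29,30,31): XOR of data positions = 1⊕1⊕1⊕1⊕1⊕1⊕1⊕0⊕0⊕0⊕1⊕1⊕0⊕0⊕0 = 1
p16 (pos 16,17,18,19,20,21,22,23,24,25,26,27,28,29,30,31): XOR of data positions = 1⊕1⊕1⊕0⊕1⊕1⊕0⊕0⊕0⊕0⊕1⊕1⊕0⊕0⊕0 = 1
Codeword: 0000111111111111111011000011000

0000111111111111111011000011000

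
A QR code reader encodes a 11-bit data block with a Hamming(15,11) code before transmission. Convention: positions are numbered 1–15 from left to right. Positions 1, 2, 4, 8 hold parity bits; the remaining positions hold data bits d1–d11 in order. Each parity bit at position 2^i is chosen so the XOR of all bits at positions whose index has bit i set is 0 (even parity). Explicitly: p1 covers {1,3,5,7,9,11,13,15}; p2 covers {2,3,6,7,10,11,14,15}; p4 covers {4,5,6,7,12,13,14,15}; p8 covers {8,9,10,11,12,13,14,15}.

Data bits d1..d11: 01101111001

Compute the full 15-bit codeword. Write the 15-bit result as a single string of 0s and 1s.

000011011111001

Place data at non-parity positions: p1 p2 0 p4 1 1 0 p8 1 1 1 1 0 0 1
p1 (pos 1,3,5,7,9,11,13,15): XOR of data positions = 0⊕1⊕0⊕1⊕1⊕0⊕1 = 0
p2 (pos 2,3,6,7,10,11,14,15): XOR of data positions = 0⊕1⊕0⊕1⊕1⊕0⊕1 = 0
p4 (pos 4,5,6,7,12,13,14,15): XOR of data positions = 1⊕1⊕0⊕1⊕0⊕0⊕1 = 0
p8 (pos 8,9,10,11,12,13,14,15): XOR of data positions = 1⊕1⊕1⊕1⊕0⊕0⊕1 = 1
Codeword: 000011011111001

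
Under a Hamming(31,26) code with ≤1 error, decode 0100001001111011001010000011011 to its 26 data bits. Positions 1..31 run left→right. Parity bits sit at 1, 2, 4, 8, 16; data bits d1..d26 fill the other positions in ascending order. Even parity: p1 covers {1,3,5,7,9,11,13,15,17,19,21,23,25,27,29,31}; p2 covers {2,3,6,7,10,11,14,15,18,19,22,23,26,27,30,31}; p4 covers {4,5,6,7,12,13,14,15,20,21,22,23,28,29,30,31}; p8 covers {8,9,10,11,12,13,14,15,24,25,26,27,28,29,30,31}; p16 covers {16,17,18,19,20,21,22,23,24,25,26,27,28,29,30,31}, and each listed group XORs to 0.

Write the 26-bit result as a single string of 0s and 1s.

s1 (pos 1,3,5,7,9,11,13,15,17,19,21,23,25,27,29,31): 0⊕0⊕0⊕1⊕0⊕1⊕1⊕1⊕0⊕1⊕1⊕0⊕0⊕1⊕0⊕1 = 0
s2 (pos 2,3,6,7,10,11,14,15,18,19,22,23,26,27,30,31): 1⊕0⊕0⊕1⊕1⊕1⊕0⊕1⊕0⊕1⊕0⊕0⊕0⊕1⊕1⊕1 = 1
s4 (pos 4,5,6,7,12,13,14,15,20,21,22,23,28,29,30,31): 0⊕0⊕0⊕1⊕1⊕1⊕0⊕1⊕0⊕1⊕0⊕0⊕1⊕0⊕1⊕1 = 0
s8 (pos 8,9,10,11,12,13,14,15,24,25,26,27,28,29,30,31): 0⊕0⊕1⊕1⊕1⊕1⊕0⊕1⊕0⊕0⊕0⊕1⊕1⊕0⊕1⊕1 = 1
s16 (pos 16,17,18,19,20,21,22,23,24,25,26,27,28,29,30,31): 1⊕0⊕0⊕1⊕0⊕1⊕0⊕0⊕0⊕0⊕0⊕1⊕1⊕0⊕1⊕1 = 1
Syndrome s16…s1 = 11010 → error at position 26.
Flip position 26: 0100001001111011001010000011011 → 0100001001111011001010000111011
Read data bits from positions 3,5,6,7,9,10,11,12,13,14,15,17,18,19,20,21,22,23,24,25,26,27,28,29,30,31: 00010111101001010000111011

00010111101001010000111011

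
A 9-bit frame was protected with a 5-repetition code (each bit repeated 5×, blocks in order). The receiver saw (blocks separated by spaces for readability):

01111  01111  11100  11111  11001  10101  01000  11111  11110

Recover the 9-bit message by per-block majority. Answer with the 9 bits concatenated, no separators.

111111011

Block 1 (01111): 4 ones → 1
Block 2 (01111): 4 ones → 1
Block 3 (11100): 3 ones → 1
Block 4 (11111): 5 ones → 1
Block 5 (11001): 3 ones → 1
Block 6 (10101): 3 ones → 1
Block 7 (01000): 1 one → 0
Block 8 (11111): 5 ones → 1
Block 9 (11110): 4 ones → 1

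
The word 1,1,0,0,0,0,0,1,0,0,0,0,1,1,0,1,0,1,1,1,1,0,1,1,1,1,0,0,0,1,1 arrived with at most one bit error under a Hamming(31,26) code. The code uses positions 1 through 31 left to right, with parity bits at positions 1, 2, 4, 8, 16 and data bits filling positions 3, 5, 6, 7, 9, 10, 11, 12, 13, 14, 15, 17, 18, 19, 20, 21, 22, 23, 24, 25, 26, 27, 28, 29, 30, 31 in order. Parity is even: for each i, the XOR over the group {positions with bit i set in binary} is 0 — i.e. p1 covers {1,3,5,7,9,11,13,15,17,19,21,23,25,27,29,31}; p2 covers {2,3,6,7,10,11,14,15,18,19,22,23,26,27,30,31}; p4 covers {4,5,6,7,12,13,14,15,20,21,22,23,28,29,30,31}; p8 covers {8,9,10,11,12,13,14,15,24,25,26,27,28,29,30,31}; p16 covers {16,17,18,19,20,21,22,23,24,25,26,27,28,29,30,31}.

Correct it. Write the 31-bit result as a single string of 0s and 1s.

1100000100001101011100111100011

s1 (pos 1,3,5,7,9,11,13,15,17,19,21,23,25,27,29,31): 1⊕0⊕0⊕0⊕0⊕0⊕1⊕0⊕0⊕1⊕1⊕1⊕1⊕0⊕0⊕1 = 1
s2 (pos 2,3,6,7,10,11,14,15,18,19,22,23,26,27,30,31): 1⊕0⊕0⊕0⊕0⊕0⊕1⊕0⊕1⊕1⊕0⊕1⊕1⊕0⊕1⊕1 = 0
s4 (pos 4,5,6,7,12,13,14,15,20,21,22,23,28,29,30,31): 0⊕0⊕0⊕0⊕0⊕1⊕1⊕0⊕1⊕1⊕0⊕1⊕0⊕0⊕1⊕1 = 1
s8 (pos 8,9,10,11,12,13,14,15,24,25,26,27,28,29,30,31): 1⊕0⊕0⊕0⊕0⊕1⊕1⊕0⊕1⊕1⊕1⊕0⊕0⊕0⊕1⊕1 = 0
s16 (pos 16,17,18,19,20,21,22,23,24,25,26,27,28,29,30,31): 1⊕0⊕1⊕1⊕1⊕1⊕0⊕1⊕1⊕1⊕1⊕0⊕0⊕0⊕1⊕1 = 1
Syndrome s16…s1 = 10101 → error at position 21.
Flip position 21: 1100000100001101011110111100011 → 1100000100001101011100111100011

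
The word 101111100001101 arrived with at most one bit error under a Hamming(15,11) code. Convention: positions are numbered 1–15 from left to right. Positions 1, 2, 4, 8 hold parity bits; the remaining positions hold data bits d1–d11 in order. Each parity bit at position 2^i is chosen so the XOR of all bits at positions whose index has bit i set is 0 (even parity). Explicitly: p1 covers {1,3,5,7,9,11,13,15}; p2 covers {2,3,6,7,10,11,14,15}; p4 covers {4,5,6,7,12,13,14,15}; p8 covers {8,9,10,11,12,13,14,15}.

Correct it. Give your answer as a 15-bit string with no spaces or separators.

s1 (pos 1,3,5,7,9,11,13,15): 1⊕1⊕1⊕1⊕0⊕0⊕1⊕1 = 0
s2 (pos 2,3,6,7,10,11,14,15): 0⊕1⊕1⊕1⊕0⊕0⊕0⊕1 = 0
s4 (pos 4,5,6,7,12,13,14,15): 1⊕1⊕1⊕1⊕1⊕1⊕0⊕1 = 1
s8 (pos 8,9,10,11,12,13,14,15): 0⊕0⊕0⊕0⊕1⊕1⊕0⊕1 = 1
Syndrome s8…s1 = 1100 → error at position 12.
Flip position 12: 101111100001101 → 101111100000101

101111100000101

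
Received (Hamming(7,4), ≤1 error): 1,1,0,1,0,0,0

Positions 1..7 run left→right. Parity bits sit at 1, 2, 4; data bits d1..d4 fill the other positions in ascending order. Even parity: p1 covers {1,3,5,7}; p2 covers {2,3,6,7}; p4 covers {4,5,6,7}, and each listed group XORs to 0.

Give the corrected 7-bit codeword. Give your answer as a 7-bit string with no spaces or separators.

1101001

s1 (pos 1,3,5,7): 1⊕0⊕0⊕0 = 1
s2 (pos 2,3,6,7): 1⊕0⊕0⊕0 = 1
s4 (pos 4,5,6,7): 1⊕0⊕0⊕0 = 1
Syndrome s4…s1 = 111 → error at position 7.
Flip position 7: 1101000 → 1101001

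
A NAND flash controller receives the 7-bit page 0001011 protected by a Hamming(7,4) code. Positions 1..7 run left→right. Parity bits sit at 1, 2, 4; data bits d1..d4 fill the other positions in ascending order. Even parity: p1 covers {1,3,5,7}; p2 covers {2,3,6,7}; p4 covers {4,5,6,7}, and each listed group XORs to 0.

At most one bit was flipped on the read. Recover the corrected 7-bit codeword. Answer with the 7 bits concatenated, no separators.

s1 (pos 1,3,5,7): 0⊕0⊕0⊕1 = 1
s2 (pos 2,3,6,7): 0⊕0⊕1⊕1 = 0
s4 (pos 4,5,6,7): 1⊕0⊕1⊕1 = 1
Syndrome s4…s1 = 101 → error at position 5.
Flip position 5: 0001011 → 0001111

0001111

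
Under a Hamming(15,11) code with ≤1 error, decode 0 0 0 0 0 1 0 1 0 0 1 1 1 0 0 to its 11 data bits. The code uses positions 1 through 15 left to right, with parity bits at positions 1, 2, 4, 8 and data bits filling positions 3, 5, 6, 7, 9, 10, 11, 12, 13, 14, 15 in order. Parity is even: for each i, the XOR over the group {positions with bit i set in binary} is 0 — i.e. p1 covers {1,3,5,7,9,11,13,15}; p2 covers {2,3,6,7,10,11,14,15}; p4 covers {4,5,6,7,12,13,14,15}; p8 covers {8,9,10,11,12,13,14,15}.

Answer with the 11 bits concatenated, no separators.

00100011100

s1 (pos 1,3,5,7,9,11,13,15): 0⊕0⊕0⊕0⊕0⊕1⊕1⊕0 = 0
s2 (pos 2,3,6,7,10,11,14,15): 0⊕0⊕1⊕0⊕0⊕1⊕0⊕0 = 0
s4 (pos 4,5,6,7,12,13,14,15): 0⊕0⊕1⊕0⊕1⊕1⊕0⊕0 = 1
s8 (pos 8,9,10,11,12,13,14,15): 1⊕0⊕0⊕1⊕1⊕1⊕0⊕0 = 0
Syndrome s8…s1 = 0100 → error at position 4.
Flip position 4: 000001010011100 → 000101010011100
Read data bits from positions 3,5,6,7,9,10,11,12,13,14,15: 00100011100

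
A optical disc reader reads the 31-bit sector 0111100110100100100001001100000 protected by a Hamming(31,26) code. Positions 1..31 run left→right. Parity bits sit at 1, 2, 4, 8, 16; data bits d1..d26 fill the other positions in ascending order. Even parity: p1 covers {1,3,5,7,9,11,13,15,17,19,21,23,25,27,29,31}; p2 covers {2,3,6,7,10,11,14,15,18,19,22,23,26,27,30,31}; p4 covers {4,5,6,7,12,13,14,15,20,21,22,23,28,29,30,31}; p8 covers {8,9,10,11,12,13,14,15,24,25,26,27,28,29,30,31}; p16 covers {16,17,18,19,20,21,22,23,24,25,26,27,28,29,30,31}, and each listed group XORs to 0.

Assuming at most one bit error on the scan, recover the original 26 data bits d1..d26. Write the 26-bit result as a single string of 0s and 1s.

s1 (pos 1,3,5,7,9,11,13,15,17,19,21,23,25,27,29,31): 0⊕1⊕1⊕0⊕1⊕1⊕0⊕0⊕1⊕0⊕0⊕0⊕1⊕0⊕0⊕0 = 0
s2 (pos 2,3,6,7,10,11,14,15,18,19,22,23,26,27,30,31): 1⊕1⊕0⊕0⊕0⊕1⊕1⊕0⊕0⊕0⊕1⊕0⊕1⊕0⊕0⊕0 = 0
s4 (pos 4,5,6,7,12,13,14,15,20,21,22,23,28,29,30,31): 1⊕1⊕0⊕0⊕0⊕0⊕1⊕0⊕0⊕0⊕1⊕0⊕0⊕0⊕0⊕0 = 0
s8 (pos 8,9,10,11,12,13,14,15,24,25,26,27,28,29,30,31): 1⊕1⊕0⊕1⊕0⊕0⊕1⊕0⊕0⊕1⊕1⊕0⊕0⊕0⊕0⊕0 = 0
s16 (pos 16,17,18,19,20,21,22,23,24,25,26,27,28,29,30,31): 0⊕1⊕0⊕0⊕0⊕0⊕1⊕0⊕0⊕1⊕1⊕0⊕0⊕0⊕0⊕0 = 0
Syndrome s16…s1 = 00000 → no error.
Read data bits from positions 3,5,6,7,9,10,11,12,13,14,15,17,18,19,20,21,22,23,24,25,26,27,28,29,30,31: 11001010010100001001100000

11001010010100001001100000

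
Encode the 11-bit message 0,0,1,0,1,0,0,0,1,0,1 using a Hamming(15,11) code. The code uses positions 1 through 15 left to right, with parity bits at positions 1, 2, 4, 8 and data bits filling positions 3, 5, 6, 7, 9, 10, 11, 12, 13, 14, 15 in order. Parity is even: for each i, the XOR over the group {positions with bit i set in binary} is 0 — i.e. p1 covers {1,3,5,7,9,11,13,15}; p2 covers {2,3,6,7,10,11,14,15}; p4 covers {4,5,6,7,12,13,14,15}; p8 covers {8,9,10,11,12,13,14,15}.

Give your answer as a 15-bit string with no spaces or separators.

100101011000101

Place data at non-parity positions: p1 p2 0 p4 0 1 0 p8 1 0 0 0 1 0 1
p1 (pos 1,3,5,7,9,11,13,15): XOR of data positions = 0⊕0⊕0⊕1⊕0⊕1⊕1 = 1
p2 (pos 2,3,6,7,10,11,14,15): XOR of data positions = 0⊕1⊕0⊕0⊕0⊕0⊕1 = 0
p4 (pos 4,5,6,7,12,13,14,15): XOR of data positions = 0⊕1⊕0⊕0⊕1⊕0⊕1 = 1
p8 (pos 8,9,10,11,12,13,14,15): XOR of data positions = 1⊕0⊕0⊕0⊕1⊕0⊕1 = 1
Codeword: 100101011000101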